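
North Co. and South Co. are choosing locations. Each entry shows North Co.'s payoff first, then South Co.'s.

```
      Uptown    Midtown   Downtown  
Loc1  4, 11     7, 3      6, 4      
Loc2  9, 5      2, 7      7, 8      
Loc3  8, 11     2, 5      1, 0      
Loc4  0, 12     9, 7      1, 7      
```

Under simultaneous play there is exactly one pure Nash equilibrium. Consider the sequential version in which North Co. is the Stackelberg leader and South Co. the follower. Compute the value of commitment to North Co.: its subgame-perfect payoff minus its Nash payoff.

1

Backward induction with North Co. moving first.
- Loc1: South Co. compares 11, 3, 4 and picks Uptown; North Co. would get 4.
- Loc2: South Co. compares 5, 7, 8 and picks Downtown; North Co. would get 7.
- Loc3: South Co. compares 11, 5, 0 and picks Uptown; North Co. would get 8.
- Loc4: South Co. compares 12, 7, 7 and picks Uptown; North Co. would get 0.
Maximizing over 4, 7, 8, 0, North Co. chooses Loc3. Subgame-perfect outcome: (Loc3, Uptown) with payoffs (8, 11).
For the simultaneous game, intersect best replies.
North Co.'s best replies: Uptown→Loc2; Midtown→Loc4; Downtown→Loc2.
South Co.'s best replies: Loc1→Uptown; Loc2→Downtown; Loc3→Uptown; Loc4→Uptown.
Only (Loc2, Downtown) has each player best-responding; Nash payoffs (7, 8).
North Co.'s commitment gain: 8 − 7 = 1.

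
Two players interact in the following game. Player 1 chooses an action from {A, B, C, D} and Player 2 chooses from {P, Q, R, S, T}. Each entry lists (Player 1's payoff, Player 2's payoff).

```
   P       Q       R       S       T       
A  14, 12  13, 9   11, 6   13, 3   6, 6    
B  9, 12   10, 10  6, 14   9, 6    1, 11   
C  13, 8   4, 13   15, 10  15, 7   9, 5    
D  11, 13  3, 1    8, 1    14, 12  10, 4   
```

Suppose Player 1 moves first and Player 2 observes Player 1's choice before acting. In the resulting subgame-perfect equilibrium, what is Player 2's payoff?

Player 2 best-responds to each possible Player 1 move:
- A → Player 2 plays P (best of 12, 9, 6, 3, 6); Player 1 gets 14.
- B → Player 2 plays R (best of 12, 10, 14, 6, 11); Player 1 gets 6.
- C → Player 2 plays Q (best of 8, 13, 10, 7, 5); Player 1 gets 4.
- D → Player 2 plays P (best of 13, 1, 1, 12, 4); Player 1 gets 11.
Among 14, 6, 4, 11, the best is 14 at A. Subgame-perfect outcome: (A, P) with payoffs (14, 12).

12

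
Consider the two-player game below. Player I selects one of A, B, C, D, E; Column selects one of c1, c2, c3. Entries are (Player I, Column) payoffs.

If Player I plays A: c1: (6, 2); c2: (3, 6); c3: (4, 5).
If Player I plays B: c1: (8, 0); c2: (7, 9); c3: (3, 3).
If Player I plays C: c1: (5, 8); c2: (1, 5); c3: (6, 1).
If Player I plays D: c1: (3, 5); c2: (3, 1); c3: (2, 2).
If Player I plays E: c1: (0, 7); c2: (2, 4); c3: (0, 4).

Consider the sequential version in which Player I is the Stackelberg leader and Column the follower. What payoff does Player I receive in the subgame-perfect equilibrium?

7

Column best-responds to each possible Player I move:
- A: Column compares 2, 6, 5 and picks c2; Player I would get 3.
- B: Column compares 0, 9, 3 and picks c2; Player I would get 7.
- C: Column compares 8, 5, 1 and picks c1; Player I would get 5.
- D: Column compares 5, 1, 2 and picks c1; Player I would get 3.
- E: Column compares 7, 4, 4 and picks c1; Player I would get 0.
Maximizing over 3, 7, 5, 3, 0, Player I chooses B. Subgame-perfect outcome: (B, c2) with payoffs (7, 9).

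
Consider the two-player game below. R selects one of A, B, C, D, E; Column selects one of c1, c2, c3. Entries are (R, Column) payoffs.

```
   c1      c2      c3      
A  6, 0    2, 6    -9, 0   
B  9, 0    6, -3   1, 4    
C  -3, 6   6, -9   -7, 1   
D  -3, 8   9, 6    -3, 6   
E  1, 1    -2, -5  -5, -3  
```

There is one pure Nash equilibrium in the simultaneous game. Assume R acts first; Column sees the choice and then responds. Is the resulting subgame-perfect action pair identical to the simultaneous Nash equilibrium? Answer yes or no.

Backward induction with R moving first.
- A: BR = c2, leader payoff 2.
- B: BR = c3, leader payoff 1.
- C: BR = c1, leader payoff -3.
- D: BR = c1, leader payoff -3.
- E: BR = c1, leader payoff 1.
R's induced payoffs are 2, 1, -3, -3, 1, so R commits to A. Subgame-perfect outcome: (A, c2) with payoffs (2, 6).
For the simultaneous game, intersect best replies.
R's best replies: c1→B; c2→D; c3→B.
Column's best replies: A→c2; B→c3; C→c1; D→c1; E→c1.
The unique mutual best reply is (B, c3), giving (1, 4).
Sequential outcome (A, c2) differs from the Nash profile (B, c3).

no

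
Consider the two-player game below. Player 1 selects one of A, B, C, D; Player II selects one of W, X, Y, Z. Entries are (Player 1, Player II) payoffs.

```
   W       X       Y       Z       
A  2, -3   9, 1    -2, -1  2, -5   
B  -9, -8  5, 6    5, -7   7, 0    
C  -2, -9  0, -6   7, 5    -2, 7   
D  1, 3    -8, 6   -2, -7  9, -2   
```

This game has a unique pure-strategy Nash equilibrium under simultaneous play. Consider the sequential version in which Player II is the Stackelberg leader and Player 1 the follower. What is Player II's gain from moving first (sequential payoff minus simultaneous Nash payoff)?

Work backward from Player 1's decision.
- W → Player 1 plays A (best of 2, -9, -2, 1); Player II gets -3.
- X → Player 1 plays A (best of 9, 5, 0, -8); Player II gets 1.
- Y → Player 1 plays C (best of -2, 5, 7, -2); Player II gets 5.
- Z → Player 1 plays D (best of 2, 7, -2, 9); Player II gets -2.
Maximizing over -3, 1, 5, -2, Player II chooses Y. Subgame-perfect outcome: (C, Y) with payoffs (7, 5).
Under simultaneous play:
Player 1's best replies: W→A; X→A; Y→C; Z→D.
Player II's best replies: A→X; B→X; C→Z; D→X.
Only (A, X) has each player best-responding; Nash payoffs (9, 1).
Player II's commitment gain: 5 − 1 = 4.

4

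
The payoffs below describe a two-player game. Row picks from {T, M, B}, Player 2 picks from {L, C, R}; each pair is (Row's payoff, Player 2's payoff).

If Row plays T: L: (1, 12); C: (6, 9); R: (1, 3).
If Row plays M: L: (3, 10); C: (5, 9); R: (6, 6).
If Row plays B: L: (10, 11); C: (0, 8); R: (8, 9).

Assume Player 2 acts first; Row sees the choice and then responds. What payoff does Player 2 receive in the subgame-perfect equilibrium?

11

Work backward from Row's decision.
- L → Row plays B (best of 1, 3, 10); Player 2 gets 11.
- C → Row plays T (best of 6, 5, 0); Player 2 gets 9.
- R → Row plays B (best of 1, 6, 8); Player 2 gets 9.
Player 2's induced payoffs are 11, 9, 9, so Player 2 commits to L. Subgame-perfect outcome: (B, L) with payoffs (10, 11).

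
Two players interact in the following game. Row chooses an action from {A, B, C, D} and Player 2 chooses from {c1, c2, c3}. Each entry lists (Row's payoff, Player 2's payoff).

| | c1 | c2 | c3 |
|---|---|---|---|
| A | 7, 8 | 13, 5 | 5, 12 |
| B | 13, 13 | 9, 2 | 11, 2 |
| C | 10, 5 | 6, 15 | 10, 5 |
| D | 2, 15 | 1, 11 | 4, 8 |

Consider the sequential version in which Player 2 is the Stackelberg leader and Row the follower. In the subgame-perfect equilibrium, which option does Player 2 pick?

Solve by backward induction (Player 2 leads).
- c1: Row compares 7, 13, 10, 2 and picks B; Player 2 would get 13.
- c2: Row compares 13, 9, 6, 1 and picks A; Player 2 would get 5.
- c3: Row compares 5, 11, 10, 4 and picks B; Player 2 would get 2.
Maximizing over 13, 5, 2, Player 2 chooses c1. Subgame-perfect outcome: (B, c1) with payoffs (13, 13).

c1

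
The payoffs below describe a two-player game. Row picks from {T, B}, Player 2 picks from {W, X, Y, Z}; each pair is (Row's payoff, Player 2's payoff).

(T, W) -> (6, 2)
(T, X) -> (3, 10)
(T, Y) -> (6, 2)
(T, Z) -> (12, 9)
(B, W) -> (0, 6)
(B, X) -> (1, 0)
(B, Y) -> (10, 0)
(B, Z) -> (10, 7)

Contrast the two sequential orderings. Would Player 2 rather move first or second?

If Row leads: Player 2's best replies are T→X, B→Z; Row's induced payoffs 3, 10; outcome (B, Z), payoffs (10, 7).
If Player 2 leads: Row's best replies are W→T, X→T, Y→B, Z→T; Player 2's induced payoffs 2, 10, 0, 9; outcome (T, X), payoffs (3, 10).
Player 2 gets 10 moving first and 7 moving second, so Player 2 prefers to move first.

first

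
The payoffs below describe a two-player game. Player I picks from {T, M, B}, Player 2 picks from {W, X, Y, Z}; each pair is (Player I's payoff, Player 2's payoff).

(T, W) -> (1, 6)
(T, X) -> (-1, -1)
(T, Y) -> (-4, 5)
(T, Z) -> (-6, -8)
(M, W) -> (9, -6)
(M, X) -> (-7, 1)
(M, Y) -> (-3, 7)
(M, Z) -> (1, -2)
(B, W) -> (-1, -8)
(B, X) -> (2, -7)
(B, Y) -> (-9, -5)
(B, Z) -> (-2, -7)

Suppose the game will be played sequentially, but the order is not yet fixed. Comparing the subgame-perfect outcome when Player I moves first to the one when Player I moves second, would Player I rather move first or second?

If Player I leads: Player 2's best replies are T→W, M→Y, B→Y; Player I's induced payoffs 1, -3, -9; outcome (T, W), payoffs (1, 6).
If Player 2 leads: Player I's best replies are W→M, X→B, Y→M, Z→M; Player 2's induced payoffs -6, -7, 7, -2; outcome (M, Y), payoffs (-3, 7).
Player I gets 1 moving first and -3 moving second, so Player I prefers to move first.

first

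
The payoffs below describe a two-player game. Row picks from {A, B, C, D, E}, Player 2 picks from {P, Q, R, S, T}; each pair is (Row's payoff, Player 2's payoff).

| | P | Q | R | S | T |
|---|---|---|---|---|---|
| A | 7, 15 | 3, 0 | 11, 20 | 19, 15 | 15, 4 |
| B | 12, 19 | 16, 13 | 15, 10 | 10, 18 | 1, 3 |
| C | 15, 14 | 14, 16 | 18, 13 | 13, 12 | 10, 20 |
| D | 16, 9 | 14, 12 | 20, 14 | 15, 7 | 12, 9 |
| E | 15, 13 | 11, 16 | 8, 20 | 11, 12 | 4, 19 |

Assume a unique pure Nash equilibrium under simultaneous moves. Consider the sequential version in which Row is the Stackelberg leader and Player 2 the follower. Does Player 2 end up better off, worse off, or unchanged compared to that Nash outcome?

unchanged

Backward induction with Row moving first.
- A → Player 2 plays R (best of 15, 0, 20, 15, 4); Row gets 11.
- B → Player 2 plays P (best of 19, 13, 10, 18, 3); Row gets 12.
- C → Player 2 plays T (best of 14, 16, 13, 12, 20); Row gets 10.
- D → Player 2 plays R (best of 9, 12, 14, 7, 9); Row gets 20.
- E → Player 2 plays R (best of 13, 16, 20, 12, 19); Row gets 8.
Row's induced payoffs are 11, 12, 10, 20, 8, so Row commits to D. Subgame-perfect outcome: (D, R) with payoffs (20, 14).
Under simultaneous play:
Row's best replies: P→D; Q→B; R→D; S→A; T→A.
Player 2's best replies: A→R; B→P; C→T; D→R; E→R.
The unique mutual best reply is (D, R), giving (20, 14).
Player 2 earns 14 sequentially versus 14 at the Nash outcome: unchanged.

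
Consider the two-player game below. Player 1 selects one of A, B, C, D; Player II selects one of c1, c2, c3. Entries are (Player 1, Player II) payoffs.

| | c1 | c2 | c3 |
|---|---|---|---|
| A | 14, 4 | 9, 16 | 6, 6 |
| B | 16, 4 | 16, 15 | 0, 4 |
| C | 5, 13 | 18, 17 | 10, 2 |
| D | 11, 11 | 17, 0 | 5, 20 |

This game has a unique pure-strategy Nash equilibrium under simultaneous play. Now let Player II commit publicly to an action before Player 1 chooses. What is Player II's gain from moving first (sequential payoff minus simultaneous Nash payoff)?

Backward induction with Player II moving first.
- c1: Player 1 compares 14, 16, 5, 11 and picks B; Player II would get 4.
- c2: Player 1 compares 9, 16, 18, 17 and picks C; Player II would get 17.
- c3: Player 1 compares 6, 0, 10, 5 and picks C; Player II would get 2.
Among 4, 17, 2, the best is 17 at c2. Subgame-perfect outcome: (C, c2) with payoffs (18, 17).
Under simultaneous play:
Player 1's best replies: c1→B; c2→C; c3→C.
Player II's best replies: A→c2; B→c2; C→c2; D→c3.
Only (C, c2) has each player best-responding; Nash payoffs (18, 17).
Player II's commitment gain: 17 − 17 = 0.

0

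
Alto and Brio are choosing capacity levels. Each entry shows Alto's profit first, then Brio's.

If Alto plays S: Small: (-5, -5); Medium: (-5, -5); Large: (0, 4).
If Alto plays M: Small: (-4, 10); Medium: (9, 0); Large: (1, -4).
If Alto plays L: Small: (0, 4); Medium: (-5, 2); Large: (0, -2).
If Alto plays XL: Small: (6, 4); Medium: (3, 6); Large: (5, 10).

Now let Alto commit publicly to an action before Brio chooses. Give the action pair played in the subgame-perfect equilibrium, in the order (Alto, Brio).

Solve by backward induction (Alto leads).
- S: Brio compares -5, -5, 4 and picks Large; Alto would get 0.
- M: Brio compares 10, 0, -4 and picks Small; Alto would get -4.
- L: Brio compares 4, 2, -2 and picks Small; Alto would get 0.
- XL: Brio compares 4, 6, 10 and picks Large; Alto would get 5.
Alto's induced payoffs are 0, -4, 0, 5, so Alto commits to XL. Subgame-perfect outcome: (XL, Large) with payoffs (5, 10).

(XL, Large)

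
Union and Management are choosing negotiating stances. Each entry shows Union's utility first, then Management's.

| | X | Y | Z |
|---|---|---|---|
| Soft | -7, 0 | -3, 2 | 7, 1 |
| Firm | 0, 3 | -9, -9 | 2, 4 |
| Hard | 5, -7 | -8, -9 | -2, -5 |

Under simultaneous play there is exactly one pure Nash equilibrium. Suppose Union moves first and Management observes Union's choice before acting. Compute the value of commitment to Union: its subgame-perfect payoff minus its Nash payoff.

5

Backward induction with Union moving first.
- Soft: Management compares 0, 2, 1 and picks Y; Union would get -3.
- Firm: Management compares 3, -9, 4 and picks Z; Union would get 2.
- Hard: Management compares -7, -9, -5 and picks Z; Union would get -2.
Among -3, 2, -2, the best is 2 at Firm. Subgame-perfect outcome: (Firm, Z) with payoffs (2, 4).
Under simultaneous play:
Union's best replies: X→Hard; Y→Soft; Z→Soft.
Management's best replies: Soft→Y; Firm→Z; Hard→Z.
Only (Soft, Y) has each player best-responding; Nash payoffs (-3, 2).
Union's commitment gain: 2 − -3 = 5.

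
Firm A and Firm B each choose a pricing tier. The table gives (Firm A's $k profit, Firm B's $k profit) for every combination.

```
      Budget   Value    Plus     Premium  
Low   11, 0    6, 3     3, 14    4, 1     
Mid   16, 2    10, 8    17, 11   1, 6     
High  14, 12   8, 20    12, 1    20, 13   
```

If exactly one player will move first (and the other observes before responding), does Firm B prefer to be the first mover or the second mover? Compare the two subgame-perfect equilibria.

If Firm A leads: Firm B's best replies are Low→Plus, Mid→Plus, High→Value; Firm A's induced payoffs 3, 17, 8; outcome (Mid, Plus), payoffs (17, 11).
If Firm B leads: Firm A's best replies are Budget→Mid, Value→Mid, Plus→Mid, Premium→High; Firm B's induced payoffs 2, 8, 11, 13; outcome (High, Premium), payoffs (20, 13).
Firm B gets 13 moving first and 11 moving second, so Firm B prefers to move first.

first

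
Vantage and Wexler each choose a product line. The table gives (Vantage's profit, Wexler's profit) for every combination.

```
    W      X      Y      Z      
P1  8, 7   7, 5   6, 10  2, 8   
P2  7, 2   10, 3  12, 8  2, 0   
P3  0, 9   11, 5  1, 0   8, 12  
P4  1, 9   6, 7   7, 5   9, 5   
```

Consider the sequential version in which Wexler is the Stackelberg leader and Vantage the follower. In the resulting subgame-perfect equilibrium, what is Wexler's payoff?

Solve by backward induction (Wexler leads).
- W → Vantage plays P1 (best of 8, 7, 0, 1); Wexler gets 7.
- X → Vantage plays P3 (best of 7, 10, 11, 6); Wexler gets 5.
- Y → Vantage plays P2 (best of 6, 12, 1, 7); Wexler gets 8.
- Z → Vantage plays P4 (best of 2, 2, 8, 9); Wexler gets 5.
Maximizing over 7, 5, 8, 5, Wexler chooses Y. Subgame-perfect outcome: (P2, Y) with payoffs (12, 8).

8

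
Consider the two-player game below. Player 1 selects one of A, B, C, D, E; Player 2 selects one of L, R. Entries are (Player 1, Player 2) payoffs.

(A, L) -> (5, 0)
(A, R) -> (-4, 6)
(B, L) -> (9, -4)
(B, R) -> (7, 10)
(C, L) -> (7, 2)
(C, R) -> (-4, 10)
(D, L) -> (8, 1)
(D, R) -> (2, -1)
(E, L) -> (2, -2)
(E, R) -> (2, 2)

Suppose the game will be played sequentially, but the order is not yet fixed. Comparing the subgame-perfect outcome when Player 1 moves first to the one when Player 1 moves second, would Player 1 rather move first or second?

If Player 1 leads: Player 2's best replies are A→R, B→R, C→R, D→L, E→R; Player 1's induced payoffs -4, 7, -4, 8, 2; outcome (D, L), payoffs (8, 1).
If Player 2 leads: Player 1's best replies are L→B, R→B; Player 2's induced payoffs -4, 10; outcome (B, R), payoffs (7, 10).
Player 1 gets 8 moving first and 7 moving second, so Player 1 prefers to move first.

first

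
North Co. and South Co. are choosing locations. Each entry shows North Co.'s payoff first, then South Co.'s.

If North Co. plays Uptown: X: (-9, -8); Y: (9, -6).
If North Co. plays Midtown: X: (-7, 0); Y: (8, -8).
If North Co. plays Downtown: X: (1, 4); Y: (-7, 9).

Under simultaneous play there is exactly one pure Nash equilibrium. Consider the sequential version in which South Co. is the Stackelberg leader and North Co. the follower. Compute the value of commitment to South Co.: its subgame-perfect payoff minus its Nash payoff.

10

North Co. best-responds to each possible South Co. move:
- X: BR = Downtown, leader payoff 4.
- Y: BR = Uptown, leader payoff -6.
Among 4, -6, the best is 4 at X. Subgame-perfect outcome: (Downtown, X) with payoffs (1, 4).
Now find the simultaneous Nash equilibrium.
North Co.'s best replies: X→Downtown; Y→Uptown.
South Co.'s best replies: Uptown→Y; Midtown→X; Downtown→Y.
The unique mutual best reply is (Uptown, Y), giving (9, -6).
South Co.'s commitment gain: 4 − -6 = 10.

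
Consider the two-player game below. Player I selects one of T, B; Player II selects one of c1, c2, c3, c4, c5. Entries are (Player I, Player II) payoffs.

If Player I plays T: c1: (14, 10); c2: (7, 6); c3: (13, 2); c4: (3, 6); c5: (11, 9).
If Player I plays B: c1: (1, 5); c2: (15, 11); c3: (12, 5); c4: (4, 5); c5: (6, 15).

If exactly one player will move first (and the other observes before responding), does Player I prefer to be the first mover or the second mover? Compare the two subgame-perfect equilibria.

second

If Player I leads: Player II's best replies are T→c1, B→c5; Player I's induced payoffs 14, 6; outcome (T, c1), payoffs (14, 10).
If Player II leads: Player I's best replies are c1→T, c2→B, c3→T, c4→B, c5→T; Player II's induced payoffs 10, 11, 2, 5, 9; outcome (B, c2), payoffs (15, 11).
Player I gets 14 moving first and 15 moving second, so Player I prefers to move second.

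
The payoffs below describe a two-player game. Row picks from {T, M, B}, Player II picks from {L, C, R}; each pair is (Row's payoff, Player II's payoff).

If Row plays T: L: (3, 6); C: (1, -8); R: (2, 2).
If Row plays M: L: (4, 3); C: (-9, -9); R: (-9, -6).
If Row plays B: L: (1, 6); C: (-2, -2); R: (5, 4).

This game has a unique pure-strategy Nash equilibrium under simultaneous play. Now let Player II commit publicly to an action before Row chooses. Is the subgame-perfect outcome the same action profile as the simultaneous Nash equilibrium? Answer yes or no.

no

Backward induction with Player II moving first.
- L: BR = M, leader payoff 3.
- C: BR = T, leader payoff -8.
- R: BR = B, leader payoff 4.
Among 3, -8, 4, the best is 4 at R. Subgame-perfect outcome: (B, R) with payoffs (5, 4).
Now find the simultaneous Nash equilibrium.
Row's best replies: L→M; C→T; R→B.
Player II's best replies: T→L; M→L; B→L.
The unique mutual best reply is (M, L), giving (4, 3).
Sequential outcome (B, R) differs from the Nash profile (M, L).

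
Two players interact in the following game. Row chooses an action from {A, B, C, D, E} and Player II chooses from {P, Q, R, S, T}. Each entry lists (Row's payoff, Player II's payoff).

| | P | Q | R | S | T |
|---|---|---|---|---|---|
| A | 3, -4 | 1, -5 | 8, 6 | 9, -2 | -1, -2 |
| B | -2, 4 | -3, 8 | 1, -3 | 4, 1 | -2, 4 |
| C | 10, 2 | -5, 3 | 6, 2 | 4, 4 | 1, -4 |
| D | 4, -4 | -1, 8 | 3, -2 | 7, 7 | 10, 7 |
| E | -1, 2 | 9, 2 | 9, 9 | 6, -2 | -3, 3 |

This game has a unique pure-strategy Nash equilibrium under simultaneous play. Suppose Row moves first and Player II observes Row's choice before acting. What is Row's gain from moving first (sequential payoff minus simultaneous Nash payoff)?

Solve by backward induction (Row leads).
- A → Player II plays R (best of -4, -5, 6, -2, -2); Row gets 8.
- B → Player II plays Q (best of 4, 8, -3, 1, 4); Row gets -3.
- C → Player II plays S (best of 2, 3, 2, 4, -4); Row gets 4.
- D → Player II plays Q (best of -4, 8, -2, 7, 7); Row gets -1.
- E → Player II plays R (best of 2, 2, 9, -2, 3); Row gets 9.
Maximizing over 8, -3, 4, -1, 9, Row chooses E. Subgame-perfect outcome: (E, R) with payoffs (9, 9).
Now find the simultaneous Nash equilibrium.
Row's best replies: P→C; Q→E; R→E; S→A; T→D.
Player II's best replies: A→R; B→Q; C→S; D→Q; E→R.
Only (E, R) has each player best-responding; Nash payoffs (9, 9).
Row's commitment gain: 9 − 9 = 0.

0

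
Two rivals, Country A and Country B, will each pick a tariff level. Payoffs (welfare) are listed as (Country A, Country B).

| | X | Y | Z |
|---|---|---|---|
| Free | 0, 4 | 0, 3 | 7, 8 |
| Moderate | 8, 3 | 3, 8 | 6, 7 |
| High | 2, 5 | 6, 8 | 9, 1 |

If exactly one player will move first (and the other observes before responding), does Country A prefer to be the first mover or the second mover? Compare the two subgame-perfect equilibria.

first

If Country A leads: Country B's best replies are Free→Z, Moderate→Y, High→Y; Country A's induced payoffs 7, 3, 6; outcome (Free, Z), payoffs (7, 8).
If Country B leads: Country A's best replies are X→Moderate, Y→High, Z→High; Country B's induced payoffs 3, 8, 1; outcome (High, Y), payoffs (6, 8).
Country A gets 7 moving first and 6 moving second, so Country A prefers to move first.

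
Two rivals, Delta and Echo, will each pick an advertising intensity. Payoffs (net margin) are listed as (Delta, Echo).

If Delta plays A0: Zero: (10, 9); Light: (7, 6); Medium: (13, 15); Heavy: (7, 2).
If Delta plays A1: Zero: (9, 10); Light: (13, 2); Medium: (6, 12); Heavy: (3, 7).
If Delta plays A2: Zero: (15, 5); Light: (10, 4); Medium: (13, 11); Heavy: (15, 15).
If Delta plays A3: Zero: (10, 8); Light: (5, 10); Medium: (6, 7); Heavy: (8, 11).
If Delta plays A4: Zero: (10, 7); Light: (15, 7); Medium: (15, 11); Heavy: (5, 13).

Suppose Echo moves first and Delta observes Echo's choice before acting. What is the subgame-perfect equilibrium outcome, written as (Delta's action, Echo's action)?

(A2, Heavy)

Backward induction with Echo moving first.
- Zero: BR = A2, leader payoff 5.
- Light: BR = A4, leader payoff 7.
- Medium: BR = A4, leader payoff 11.
- Heavy: BR = A2, leader payoff 15.
Maximizing over 5, 7, 11, 15, Echo chooses Heavy. Subgame-perfect outcome: (A2, Heavy) with payoffs (15, 15).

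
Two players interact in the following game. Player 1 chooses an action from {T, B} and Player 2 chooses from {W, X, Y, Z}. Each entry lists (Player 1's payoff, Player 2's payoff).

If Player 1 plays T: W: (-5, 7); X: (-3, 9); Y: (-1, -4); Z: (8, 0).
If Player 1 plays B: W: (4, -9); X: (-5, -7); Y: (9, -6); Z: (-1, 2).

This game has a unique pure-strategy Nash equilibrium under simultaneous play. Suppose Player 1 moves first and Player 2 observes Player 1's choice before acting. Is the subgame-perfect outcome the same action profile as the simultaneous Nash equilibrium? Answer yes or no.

no

Backward induction with Player 1 moving first.
- T: BR = X, leader payoff -3.
- B: BR = Z, leader payoff -1.
Maximizing over -3, -1, Player 1 chooses B. Subgame-perfect outcome: (B, Z) with payoffs (-1, 2).
Under simultaneous play:
Player 1's best replies: W→B; X→T; Y→B; Z→T.
Player 2's best replies: T→X; B→Z.
The unique mutual best reply is (T, X), giving (-3, 9).
Sequential outcome (B, Z) differs from the Nash profile (T, X).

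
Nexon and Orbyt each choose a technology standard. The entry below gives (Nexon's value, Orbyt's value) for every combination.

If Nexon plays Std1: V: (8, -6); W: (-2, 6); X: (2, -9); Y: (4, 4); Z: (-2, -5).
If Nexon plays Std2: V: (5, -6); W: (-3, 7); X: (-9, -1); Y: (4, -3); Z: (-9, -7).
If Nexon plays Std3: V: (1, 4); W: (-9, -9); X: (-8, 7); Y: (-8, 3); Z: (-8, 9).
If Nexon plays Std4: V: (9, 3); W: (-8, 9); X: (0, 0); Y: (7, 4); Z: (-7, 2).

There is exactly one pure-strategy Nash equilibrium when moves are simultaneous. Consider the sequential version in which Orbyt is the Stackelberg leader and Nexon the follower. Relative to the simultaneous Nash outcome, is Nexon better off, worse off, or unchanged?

unchanged

Solve by backward induction (Orbyt leads).
- V: BR = Std4, leader payoff 3.
- W: BR = Std1, leader payoff 6.
- X: BR = Std1, leader payoff -9.
- Y: BR = Std4, leader payoff 4.
- Z: BR = Std1, leader payoff -5.
Among 3, 6, -9, 4, -5, the best is 6 at W. Subgame-perfect outcome: (Std1, W) with payoffs (-2, 6).
Under simultaneous play:
Nexon's best replies: V→Std4; W→Std1; X→Std1; Y→Std4; Z→Std1.
Orbyt's best replies: Std1→W; Std2→W; Std3→Z; Std4→W.
Only (Std1, W) has each player best-responding; Nash payoffs (-2, 6).
Nexon earns -2 sequentially versus -2 at the Nash outcome: unchanged.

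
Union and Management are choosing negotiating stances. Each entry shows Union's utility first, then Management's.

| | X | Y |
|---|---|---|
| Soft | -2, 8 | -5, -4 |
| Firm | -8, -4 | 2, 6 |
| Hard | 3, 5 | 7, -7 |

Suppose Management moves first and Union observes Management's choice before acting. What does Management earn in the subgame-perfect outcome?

5

Solve by backward induction (Management leads).
- X: Union compares -2, -8, 3 and picks Hard; Management would get 5.
- Y: Union compares -5, 2, 7 and picks Hard; Management would get -7.
Among 5, -7, the best is 5 at X. Subgame-perfect outcome: (Hard, X) with payoffs (3, 5).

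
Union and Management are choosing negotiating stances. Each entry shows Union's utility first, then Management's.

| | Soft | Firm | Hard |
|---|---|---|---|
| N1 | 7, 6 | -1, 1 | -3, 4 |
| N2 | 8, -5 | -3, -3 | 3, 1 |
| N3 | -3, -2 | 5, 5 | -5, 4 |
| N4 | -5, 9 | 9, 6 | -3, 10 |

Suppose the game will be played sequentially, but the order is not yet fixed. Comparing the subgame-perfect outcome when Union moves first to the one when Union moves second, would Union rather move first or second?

If Union leads: Management's best replies are N1→Soft, N2→Hard, N3→Firm, N4→Hard; Union's induced payoffs 7, 3, 5, -3; outcome (N1, Soft), payoffs (7, 6).
If Management leads: Union's best replies are Soft→N2, Firm→N4, Hard→N2; Management's induced payoffs -5, 6, 1; outcome (N4, Firm), payoffs (9, 6).
Union gets 7 moving first and 9 moving second, so Union prefers to move second.

second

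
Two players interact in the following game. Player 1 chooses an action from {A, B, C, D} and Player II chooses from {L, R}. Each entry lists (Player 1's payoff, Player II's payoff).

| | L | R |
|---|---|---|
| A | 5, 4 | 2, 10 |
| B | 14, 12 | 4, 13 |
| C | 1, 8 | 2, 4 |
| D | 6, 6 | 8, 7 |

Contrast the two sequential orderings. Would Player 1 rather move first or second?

second

If Player 1 leads: Player II's best replies are A→R, B→R, C→L, D→R; Player 1's induced payoffs 2, 4, 1, 8; outcome (D, R), payoffs (8, 7).
If Player II leads: Player 1's best replies are L→B, R→D; Player II's induced payoffs 12, 7; outcome (B, L), payoffs (14, 12).
Player 1 gets 8 moving first and 14 moving second, so Player 1 prefers to move second.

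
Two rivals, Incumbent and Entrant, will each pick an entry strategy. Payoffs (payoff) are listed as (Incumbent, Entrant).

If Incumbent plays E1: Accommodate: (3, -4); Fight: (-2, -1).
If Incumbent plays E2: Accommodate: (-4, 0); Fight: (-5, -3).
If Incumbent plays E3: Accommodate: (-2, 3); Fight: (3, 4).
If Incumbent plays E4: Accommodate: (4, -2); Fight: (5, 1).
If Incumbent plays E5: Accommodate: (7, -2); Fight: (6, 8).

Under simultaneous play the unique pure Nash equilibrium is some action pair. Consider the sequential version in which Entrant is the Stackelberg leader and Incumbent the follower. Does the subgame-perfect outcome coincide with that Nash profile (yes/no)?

yes

Incumbent best-responds to each possible Entrant move:
- Accommodate → Incumbent plays E5 (best of 3, -4, -2, 4, 7); Entrant gets -2.
- Fight → Incumbent plays E5 (best of -2, -5, 3, 5, 6); Entrant gets 8.
Among -2, 8, the best is 8 at Fight. Subgame-perfect outcome: (E5, Fight) with payoffs (6, 8).
Now find the simultaneous Nash equilibrium.
Incumbent's best replies: Accommodate→E5; Fight→E5.
Entrant's best replies: E1→Fight; E2→Accommodate; E3→Fight; E4→Fight; E5→Fight.
The unique mutual best reply is (E5, Fight), giving (6, 8).
Sequential outcome (E5, Fight) coincides with the Nash profile (E5, Fight).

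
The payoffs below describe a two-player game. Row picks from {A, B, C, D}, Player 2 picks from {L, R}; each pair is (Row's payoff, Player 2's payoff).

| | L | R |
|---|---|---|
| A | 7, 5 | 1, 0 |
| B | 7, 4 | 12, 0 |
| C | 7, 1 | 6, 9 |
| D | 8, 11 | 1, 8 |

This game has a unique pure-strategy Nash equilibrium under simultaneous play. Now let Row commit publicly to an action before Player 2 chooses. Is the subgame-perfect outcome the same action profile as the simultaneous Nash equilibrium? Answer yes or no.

yes

Player 2 best-responds to each possible Row move:
- A: Player 2 compares 5, 0 and picks L; Row would get 7.
- B: Player 2 compares 4, 0 and picks L; Row would get 7.
- C: Player 2 compares 1, 9 and picks R; Row would get 6.
- D: Player 2 compares 11, 8 and picks L; Row would get 8.
Among 7, 7, 6, 8, the best is 8 at D. Subgame-perfect outcome: (D, L) with payoffs (8, 11).
Now find the simultaneous Nash equilibrium.
Row's best replies: L→D; R→B.
Player 2's best replies: A→L; B→L; C→R; D→L.
Only (D, L) has each player best-responding; Nash payoffs (8, 11).
Sequential outcome (D, L) coincides with the Nash profile (D, L).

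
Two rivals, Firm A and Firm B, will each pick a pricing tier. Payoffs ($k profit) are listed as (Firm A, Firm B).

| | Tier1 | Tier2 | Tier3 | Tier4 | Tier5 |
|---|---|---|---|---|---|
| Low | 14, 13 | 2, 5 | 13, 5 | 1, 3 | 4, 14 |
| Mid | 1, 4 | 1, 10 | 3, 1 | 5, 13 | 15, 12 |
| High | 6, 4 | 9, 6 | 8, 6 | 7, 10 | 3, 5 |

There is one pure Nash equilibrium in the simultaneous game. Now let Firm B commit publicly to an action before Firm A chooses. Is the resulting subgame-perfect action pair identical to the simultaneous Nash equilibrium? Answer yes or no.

no

Solve by backward induction (Firm B leads).
- Tier1 → Firm A plays Low (best of 14, 1, 6); Firm B gets 13.
- Tier2 → Firm A plays High (best of 2, 1, 9); Firm B gets 6.
- Tier3 → Firm A plays Low (best of 13, 3, 8); Firm B gets 5.
- Tier4 → Firm A plays High (best of 1, 5, 7); Firm B gets 10.
- Tier5 → Firm A plays Mid (best of 4, 15, 3); Firm B gets 12.
Among 13, 6, 5, 10, 12, the best is 13 at Tier1. Subgame-perfect outcome: (Low, Tier1) with payoffs (14, 13).
Now find the simultaneous Nash equilibrium.
Firm A's best replies: Tier1→Low; Tier2→High; Tier3→Low; Tier4→High; Tier5→Mid.
Firm B's best replies: Low→Tier5; Mid→Tier4; High→Tier4.
The unique mutual best reply is (High, Tier4), giving (7, 10).
Sequential outcome (Low, Tier1) differs from the Nash profile (High, Tier4).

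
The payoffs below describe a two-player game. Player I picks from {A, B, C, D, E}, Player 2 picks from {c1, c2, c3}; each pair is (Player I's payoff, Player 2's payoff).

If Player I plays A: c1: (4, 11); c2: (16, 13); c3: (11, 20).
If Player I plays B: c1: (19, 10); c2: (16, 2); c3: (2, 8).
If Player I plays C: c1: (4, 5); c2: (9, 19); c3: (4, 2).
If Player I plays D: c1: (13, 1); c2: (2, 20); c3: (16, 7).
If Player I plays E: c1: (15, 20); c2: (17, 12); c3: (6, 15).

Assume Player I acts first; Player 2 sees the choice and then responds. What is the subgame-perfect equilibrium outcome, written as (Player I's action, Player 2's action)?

(B, c1)

Player 2 best-responds to each possible Player I move:
- A: BR = c3, leader payoff 11.
- B: BR = c1, leader payoff 19.
- C: BR = c2, leader payoff 9.
- D: BR = c2, leader payoff 2.
- E: BR = c1, leader payoff 15.
Maximizing over 11, 19, 9, 2, 15, Player I chooses B. Subgame-perfect outcome: (B, c1) with payoffs (19, 10).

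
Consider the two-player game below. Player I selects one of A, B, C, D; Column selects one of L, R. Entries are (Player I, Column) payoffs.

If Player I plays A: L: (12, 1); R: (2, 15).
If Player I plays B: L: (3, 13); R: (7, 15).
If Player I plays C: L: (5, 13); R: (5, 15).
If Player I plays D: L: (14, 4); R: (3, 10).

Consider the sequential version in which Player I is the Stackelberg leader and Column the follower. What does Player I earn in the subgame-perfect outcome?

Column best-responds to each possible Player I move:
- A → Column plays R (best of 1, 15); Player I gets 2.
- B → Column plays R (best of 13, 15); Player I gets 7.
- C → Column plays R (best of 13, 15); Player I gets 5.
- D → Column plays R (best of 4, 10); Player I gets 3.
Maximizing over 2, 7, 5, 3, Player I chooses B. Subgame-perfect outcome: (B, R) with payoffs (7, 15).

7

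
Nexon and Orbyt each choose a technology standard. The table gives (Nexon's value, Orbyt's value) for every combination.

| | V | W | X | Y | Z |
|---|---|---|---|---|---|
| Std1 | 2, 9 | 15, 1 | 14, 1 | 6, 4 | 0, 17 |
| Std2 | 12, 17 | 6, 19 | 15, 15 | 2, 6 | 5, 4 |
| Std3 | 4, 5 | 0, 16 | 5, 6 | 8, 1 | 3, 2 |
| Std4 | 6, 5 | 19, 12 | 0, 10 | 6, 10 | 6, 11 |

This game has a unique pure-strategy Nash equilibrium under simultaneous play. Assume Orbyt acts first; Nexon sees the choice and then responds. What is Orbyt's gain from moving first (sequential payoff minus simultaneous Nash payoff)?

5

Work backward from Nexon's decision.
- V: BR = Std2, leader payoff 17.
- W: BR = Std4, leader payoff 12.
- X: BR = Std2, leader payoff 15.
- Y: BR = Std3, leader payoff 1.
- Z: BR = Std4, leader payoff 11.
Maximizing over 17, 12, 15, 1, 11, Orbyt chooses V. Subgame-perfect outcome: (Std2, V) with payoffs (12, 17).
Under simultaneous play:
Nexon's best replies: V→Std2; W→Std4; X→Std2; Y→Std3; Z→Std4.
Orbyt's best replies: Std1→Z; Std2→W; Std3→W; Std4→W.
The unique mutual best reply is (Std4, W), giving (19, 12).
Orbyt's commitment gain: 17 − 12 = 5.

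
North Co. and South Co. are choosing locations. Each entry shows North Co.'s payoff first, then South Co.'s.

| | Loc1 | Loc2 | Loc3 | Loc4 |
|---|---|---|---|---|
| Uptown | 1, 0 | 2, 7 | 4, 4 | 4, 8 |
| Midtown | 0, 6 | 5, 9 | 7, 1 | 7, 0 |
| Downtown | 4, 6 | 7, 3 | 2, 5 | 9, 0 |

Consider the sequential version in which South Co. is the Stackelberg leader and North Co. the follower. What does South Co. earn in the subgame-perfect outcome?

Work backward from North Co.'s decision.
- Loc1: BR = Downtown, leader payoff 6.
- Loc2: BR = Downtown, leader payoff 3.
- Loc3: BR = Midtown, leader payoff 1.
- Loc4: BR = Downtown, leader payoff 0.
South Co.'s induced payoffs are 6, 3, 1, 0, so South Co. commits to Loc1. Subgame-perfect outcome: (Downtown, Loc1) with payoffs (4, 6).

6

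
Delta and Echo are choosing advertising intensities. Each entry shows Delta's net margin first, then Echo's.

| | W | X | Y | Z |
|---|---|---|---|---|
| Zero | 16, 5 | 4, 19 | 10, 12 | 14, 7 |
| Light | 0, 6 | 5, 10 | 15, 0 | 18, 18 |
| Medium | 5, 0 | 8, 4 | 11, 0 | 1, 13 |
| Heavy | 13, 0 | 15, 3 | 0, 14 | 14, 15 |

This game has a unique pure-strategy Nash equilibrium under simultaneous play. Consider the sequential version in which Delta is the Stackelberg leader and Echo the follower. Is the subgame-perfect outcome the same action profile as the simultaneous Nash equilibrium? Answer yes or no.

yes

Work backward from Echo's decision.
- Zero → Echo plays X (best of 5, 19, 12, 7); Delta gets 4.
- Light → Echo plays Z (best of 6, 10, 0, 18); Delta gets 18.
- Medium → Echo plays Z (best of 0, 4, 0, 13); Delta gets 1.
- Heavy → Echo plays Z (best of 0, 3, 14, 15); Delta gets 14.
Among 4, 18, 1, 14, the best is 18 at Light. Subgame-perfect outcome: (Light, Z) with payoffs (18, 18).
For the simultaneous game, intersect best replies.
Delta's best replies: W→Zero; X→Heavy; Y→Light; Z→Light.
Echo's best replies: Zero→X; Light→Z; Medium→Z; Heavy→Z.
The unique mutual best reply is (Light, Z), giving (18, 18).
Sequential outcome (Light, Z) coincides with the Nash profile (Light, Z).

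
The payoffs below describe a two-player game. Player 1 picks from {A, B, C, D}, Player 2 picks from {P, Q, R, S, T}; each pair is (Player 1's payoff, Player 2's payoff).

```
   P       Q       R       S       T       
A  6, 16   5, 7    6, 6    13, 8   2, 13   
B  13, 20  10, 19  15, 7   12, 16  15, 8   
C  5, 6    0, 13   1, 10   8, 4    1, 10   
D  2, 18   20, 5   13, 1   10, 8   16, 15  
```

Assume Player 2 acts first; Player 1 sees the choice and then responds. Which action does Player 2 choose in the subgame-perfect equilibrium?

P

Solve by backward induction (Player 2 leads).
- P → Player 1 plays B (best of 6, 13, 5, 2); Player 2 gets 20.
- Q → Player 1 plays D (best of 5, 10, 0, 20); Player 2 gets 5.
- R → Player 1 plays B (best of 6, 15, 1, 13); Player 2 gets 7.
- S → Player 1 plays A (best of 13, 12, 8, 10); Player 2 gets 8.
- T → Player 1 plays D (best of 2, 15, 1, 16); Player 2 gets 15.
Maximizing over 20, 5, 7, 8, 15, Player 2 chooses P. Subgame-perfect outcome: (B, P) with payoffs (13, 20).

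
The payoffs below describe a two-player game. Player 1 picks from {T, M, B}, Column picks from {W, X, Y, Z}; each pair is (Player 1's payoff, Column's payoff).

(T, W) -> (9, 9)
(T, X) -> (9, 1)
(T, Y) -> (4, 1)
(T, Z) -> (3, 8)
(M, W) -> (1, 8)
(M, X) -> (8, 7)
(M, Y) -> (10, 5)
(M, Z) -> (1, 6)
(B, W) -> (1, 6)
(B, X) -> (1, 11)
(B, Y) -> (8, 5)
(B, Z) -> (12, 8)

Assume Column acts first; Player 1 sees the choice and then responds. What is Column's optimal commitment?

W

Solve by backward induction (Column leads).
- W: BR = T, leader payoff 9.
- X: BR = T, leader payoff 1.
- Y: BR = M, leader payoff 5.
- Z: BR = B, leader payoff 8.
Among 9, 1, 5, 8, the best is 9 at W. Subgame-perfect outcome: (T, W) with payoffs (9, 9).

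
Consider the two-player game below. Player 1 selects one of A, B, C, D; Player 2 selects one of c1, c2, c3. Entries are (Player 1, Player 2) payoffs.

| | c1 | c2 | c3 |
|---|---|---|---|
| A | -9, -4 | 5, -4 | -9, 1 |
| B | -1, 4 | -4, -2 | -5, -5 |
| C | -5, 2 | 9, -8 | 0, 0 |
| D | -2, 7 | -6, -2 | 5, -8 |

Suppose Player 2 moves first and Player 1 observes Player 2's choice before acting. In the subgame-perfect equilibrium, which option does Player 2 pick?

Solve by backward induction (Player 2 leads).
- c1: BR = B, leader payoff 4.
- c2: BR = C, leader payoff -8.
- c3: BR = D, leader payoff -8.
Player 2's induced payoffs are 4, -8, -8, so Player 2 commits to c1. Subgame-perfect outcome: (B, c1) with payoffs (-1, 4).

c1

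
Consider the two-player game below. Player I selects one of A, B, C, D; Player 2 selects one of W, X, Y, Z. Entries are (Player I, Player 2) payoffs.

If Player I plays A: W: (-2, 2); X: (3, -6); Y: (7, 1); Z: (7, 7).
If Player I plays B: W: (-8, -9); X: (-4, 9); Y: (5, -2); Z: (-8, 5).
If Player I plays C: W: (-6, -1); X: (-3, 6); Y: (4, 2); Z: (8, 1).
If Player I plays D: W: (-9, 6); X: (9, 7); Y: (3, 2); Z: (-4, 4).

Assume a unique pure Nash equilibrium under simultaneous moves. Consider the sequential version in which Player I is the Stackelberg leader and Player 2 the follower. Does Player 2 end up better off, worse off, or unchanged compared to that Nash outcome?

Backward induction with Player I moving first.
- A: BR = Z, leader payoff 7.
- B: BR = X, leader payoff -4.
- C: BR = X, leader payoff -3.
- D: BR = X, leader payoff 9.
Among 7, -4, -3, 9, the best is 9 at D. Subgame-perfect outcome: (D, X) with payoffs (9, 7).
Under simultaneous play:
Player I's best replies: W→A; X→D; Y→A; Z→C.
Player 2's best replies: A→Z; B→X; C→X; D→X.
The unique mutual best reply is (D, X), giving (9, 7).
Player 2 earns 7 sequentially versus 7 at the Nash outcome: unchanged.

unchanged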